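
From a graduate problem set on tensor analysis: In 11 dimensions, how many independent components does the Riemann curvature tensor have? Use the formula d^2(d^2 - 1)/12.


The Riemann tensor in d dimensions has d^2(d^2 - 1)/12 independent components.
d = 11, so d^2 = 121
d^2 - 1 = 120
d^2(d^2 - 1) = 121 * 120 = 14520
Divide by 12: 14520 / 12 = 1210

1210


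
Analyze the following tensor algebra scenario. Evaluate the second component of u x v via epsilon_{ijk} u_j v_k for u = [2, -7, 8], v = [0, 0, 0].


(u x v)_2 = sum_{j,k} epsilon_{2jk} u_j v_k. Only permutations of (1,2,3) contribute; the two non-zero terms are:
eps_{213} u_1 v_3 = -1 * 2 * 0 = 0
eps_{231} u_3 v_1 = 1 * 8 * 0 = 0
(u x v)_2 = 0

0


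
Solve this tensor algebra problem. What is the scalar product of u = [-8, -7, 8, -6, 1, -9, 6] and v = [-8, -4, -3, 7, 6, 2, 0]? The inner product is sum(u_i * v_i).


The inner product u . v = sum of u_i * v_i.
Term-by-term: -8 * -8, -7 * -4, 8 * -3, -6 * 7, 1 * 6, -9 * 2, 6 * 0
Products: 64, 28, -24, -42, 6, -18, 0
Sum = 64 + 28 + -24 + -42 + 6 + -18 + 0 = 14

14


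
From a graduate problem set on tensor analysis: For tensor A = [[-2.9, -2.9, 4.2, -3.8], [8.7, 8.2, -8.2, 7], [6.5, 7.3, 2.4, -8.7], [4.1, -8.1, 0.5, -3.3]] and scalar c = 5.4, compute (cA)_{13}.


Scalar multiplication: (cA)_{ij} = c * A_{ij}.
c = 5.4
A_{13} = 4.2
(cA)_{13} = 5.4 * 4.2 = 22.68

22.68


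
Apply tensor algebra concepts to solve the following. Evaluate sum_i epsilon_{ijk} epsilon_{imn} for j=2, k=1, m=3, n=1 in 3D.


Using the identity: epsilon_{ijk} epsilon_{imn} = delta_{jm} delta_{kn} - delta_{jn} delta_{km}.
delta_{23} = 0
delta_{11} = 1
delta_{21} = 0
delta_{13} = 0
Result = 0 * 1 - 0 * 0 = 0 - 0 = 0

0


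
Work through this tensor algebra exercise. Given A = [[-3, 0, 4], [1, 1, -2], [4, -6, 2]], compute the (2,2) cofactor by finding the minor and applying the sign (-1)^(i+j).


To find cofactor C_{22}, delete row 2 and column 2.
The resulting 2x2 submatrix is: [[-3, 4], [4, 2]]
Minor M_{22} = -3*2 - 4*4
  = -6 - 16 = -22
Sign = (-1)^(2+2) = (-1)^4 = 1
Cofactor C_{22} = 1 * -22 = -22

-22


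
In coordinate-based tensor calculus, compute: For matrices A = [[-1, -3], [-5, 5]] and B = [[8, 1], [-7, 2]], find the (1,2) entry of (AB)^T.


(AB)^T_{ij} = (AB)_{ji} = sum_k A_{jk} B_{ki}.
For i=1, j=2 we need (AB)_{21}:
A_{21} * B_{11} = -5 * 8 = -40
A_{22} * B_{21} = 5 * -7 = -35
Sum = -40 + -35 = -75

-75


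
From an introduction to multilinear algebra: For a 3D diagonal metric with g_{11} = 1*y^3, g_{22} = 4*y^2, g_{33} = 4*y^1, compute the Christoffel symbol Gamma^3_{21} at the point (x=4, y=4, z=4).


For a diagonal metric, Gamma^k_{ij} = (1/2) g^{kk} (dg_{ik}/dx_j + dg_{jk}/dx_i - dg_{ij}/dx_k).
The metric is diagonal, so g_{ab} = 0 for a != b.
At the given point: g_{11} = 64, g_{22} = 64, g_{33} = 16
g^{33} = 1/16
dg_{23}/dx_1 = 0 (off-diagonal)
dg_{13}/dx_2 = 0 (off-diagonal)
dg_{21}/dx_3 = 0 (off-diagonal)
Numerator = 0 + 0 - 0 = 0
Gamma^3_{21} = 0 / (2 * 16) = 0

0


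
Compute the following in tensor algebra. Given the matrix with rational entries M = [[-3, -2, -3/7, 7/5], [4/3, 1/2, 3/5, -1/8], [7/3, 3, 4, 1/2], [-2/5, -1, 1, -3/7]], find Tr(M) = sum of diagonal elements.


The trace is the sum of diagonal entries.
Diagonal: M[1,1] = -3, M[2,2] = 1/2, M[3,3] = 4, M[4,4] = -3/7
Tr(M) = -3 + 1/2 + 4 + -3/7
Computing step by step:
After adding M[1,1]: -3
After adding M[2,2]: -5/2
After adding M[3,3]: 3/2
After adding M[4,4]: 15/14
Tr(M) = 15/14

15/14


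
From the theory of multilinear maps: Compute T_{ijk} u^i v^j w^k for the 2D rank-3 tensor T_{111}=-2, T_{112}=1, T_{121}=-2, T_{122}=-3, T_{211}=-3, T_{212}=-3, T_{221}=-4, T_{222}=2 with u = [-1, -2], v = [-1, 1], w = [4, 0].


S = sum over i,j,k of T_{ijk} u_i v_j w_k. Expanding all 8 terms:
T_{111}*u_1*v_1*w_1 = -2*-1*-1*4 = -8  (running total: -8)
T_{112}*u_1*v_1*w_2 = 1*-1*-1*0 = 0  (running total: -8)
T_{121}*u_1*v_2*w_1 = -2*-1*1*4 = 8  (running total: 0)
T_{122}*u_1*v_2*w_2 = -3*-1*1*0 = 0  (running total: 0)
T_{211}*u_2*v_1*w_1 = -3*-2*-1*4 = -24  (running total: -24)
T_{212}*u_2*v_1*w_2 = -3*-2*-1*0 = 0  (running total: -24)
T_{221}*u_2*v_2*w_1 = -4*-2*1*4 = 32  (running total: 8)
T_{222}*u_2*v_2*w_2 = 2*-2*1*0 = 0  (running total: 8)
S = 8

8


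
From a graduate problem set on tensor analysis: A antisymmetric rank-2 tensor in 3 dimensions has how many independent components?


A antisymmetric rank-2 tensor in d dimensions has d(d-1)/2 independent components.
d = 3
d(d-1)/2 = 3 * 2 / 2 = 6 / 2 = 3

3


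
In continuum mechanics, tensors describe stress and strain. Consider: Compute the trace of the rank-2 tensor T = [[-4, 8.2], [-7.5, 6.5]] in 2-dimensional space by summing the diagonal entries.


The contraction (trace) of a rank-2 tensor is the sum of its diagonal elements.
Diagonal entries: A[1,1] = -4, A[2,2] = 6.5
Tr(A) = -4 + 6.5 = 2.5

2.5


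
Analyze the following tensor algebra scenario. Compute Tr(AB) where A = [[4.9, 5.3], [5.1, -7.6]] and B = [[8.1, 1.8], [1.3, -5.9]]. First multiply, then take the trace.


Tr(AB) = sum_i (AB)_{ii} where (AB)_{ii} = sum_k A_{ik} B_{ki}.
(AB)_{11} = 4.9*8.1 + 5.3*1.3 = 46.58
(AB)_{22} = 5.1*1.8 + -7.6*-5.9 = 54.02
Tr(AB) = 46.58 + 54.02 = 100.6

100.6


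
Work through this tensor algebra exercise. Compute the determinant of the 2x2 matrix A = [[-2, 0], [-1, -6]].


For a 2x2 matrix [[a, b], [c, d]], det = a*d - b*c.
a = -2, b = 0, c = -1, d = -6
a*d = -2 * -6 = 12
b*c = 0 * -1 = 0
det = 12 - 0 = 12

12


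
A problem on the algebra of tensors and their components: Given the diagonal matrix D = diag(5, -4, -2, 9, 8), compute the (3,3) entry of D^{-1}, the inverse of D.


For a diagonal matrix, the inverse has entries (D^{-1})_{ii} = 1/d_{ii}.
The diagonal entries are: d_{11} = 5, d_{22} = -4, d_{33} = -2, d_{44} = 9, d_{55} = 8
We need (D^{-1})_{33} = 1/d_{33} = 1/-2 = -1/2

-1/2


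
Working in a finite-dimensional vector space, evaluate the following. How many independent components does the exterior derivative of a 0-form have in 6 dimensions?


The exterior derivative of a p-form is a (p+1)-form.
Its number of independent components is C(n, p+1).
n = 6, p+1 = 1
C(6, 1) = 6

6


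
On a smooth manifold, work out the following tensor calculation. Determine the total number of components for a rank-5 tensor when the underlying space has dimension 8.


The number of components of a rank-r tensor in d dimensions is d^r.
Here d = 8 and r = 5.
8^5 = 32768

32768


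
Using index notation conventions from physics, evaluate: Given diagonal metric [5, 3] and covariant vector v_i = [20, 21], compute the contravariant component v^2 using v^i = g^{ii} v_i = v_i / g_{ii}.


To raise an index with a diagonal metric: v^i = v_i / g_{ii}.
For index 2: v_2 = 21, g_{22} = 3
v^2 = 21 / 3 = 7

7


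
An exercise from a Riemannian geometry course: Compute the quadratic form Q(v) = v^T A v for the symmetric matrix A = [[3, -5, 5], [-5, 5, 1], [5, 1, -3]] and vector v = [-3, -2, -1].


First compute Av:
(Av)_1 = 3*-3 + -5*-2 + 5*-1 = -4
(Av)_2 = -5*-3 + 5*-2 + 1*-1 = 4
(Av)_3 = 5*-3 + 1*-2 + -3*-1 = -14
Av = [-4, 4, -14]
Then v^T (Av) = -3*-4 + -2*4 + -1*-14
= 12 + -8 + 14 = 18

18


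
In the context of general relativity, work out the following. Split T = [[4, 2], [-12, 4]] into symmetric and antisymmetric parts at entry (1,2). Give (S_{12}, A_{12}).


T_{12} = 2
T_{21} = -12
S_{12} = (2 + -12)/2 = -10/2 = -5
A_{12} = (2 - -12)/2 = 14/2 = 7
Check: S + A = -5 + 7 = 2 = T_{12}.

(-5, 7)


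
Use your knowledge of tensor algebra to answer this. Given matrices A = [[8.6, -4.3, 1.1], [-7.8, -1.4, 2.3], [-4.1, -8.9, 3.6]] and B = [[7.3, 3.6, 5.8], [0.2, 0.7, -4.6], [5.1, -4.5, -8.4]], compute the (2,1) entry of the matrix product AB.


(AB)_{ij} = sum_k A_{ik} B_{kj}.
For i=2, j=1:
A_{21} * B_{11} = -7.8 * 7.3 = -56.94
A_{22} * B_{21} = -1.4 * 0.2 = -0.28
A_{23} * B_{31} = 2.3 * 5.1 = 11.73
Sum = -56.94 + -0.28 + 11.73 = -45.49

-45.49


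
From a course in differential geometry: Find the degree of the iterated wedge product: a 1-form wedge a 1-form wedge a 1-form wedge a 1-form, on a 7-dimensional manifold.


The degree of a wedge product is the sum of the degrees of the individual forms.
Degrees: 1, 1, 1, 1
Total degree = 1 + 1 + 1 + 1 = 4

4


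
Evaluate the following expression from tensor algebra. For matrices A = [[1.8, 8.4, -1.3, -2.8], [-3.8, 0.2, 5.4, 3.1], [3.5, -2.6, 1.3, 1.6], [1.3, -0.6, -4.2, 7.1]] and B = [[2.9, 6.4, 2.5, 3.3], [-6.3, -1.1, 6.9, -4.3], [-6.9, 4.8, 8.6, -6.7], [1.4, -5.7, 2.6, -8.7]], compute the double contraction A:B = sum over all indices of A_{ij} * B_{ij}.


A:B = sum over all i,j of A_{ij} * B_{ij}.
Row 1: 1.8*2.9=5.22, 8.4*6.4=53.76, -1.3*2.5=-3.25, -2.8*3.3=-9.24 => row sum = 46.49
Row 2: -3.8*-6.3=23.94, 0.2*-1.1=-0.22, 5.4*6.9=37.26, 3.1*-4.3=-13.33 => row sum = 47.65
Row 3: 3.5*-6.9=-24.15, -2.6*4.8=-12.48, 1.3*8.6=11.18, 1.6*-6.7=-10.72 => row sum = -36.17
Row 4: 1.3*1.4=1.82, -0.6*-5.7=3.42, -4.2*2.6=-10.92, 7.1*-8.7=-61.77 => row sum = -67.45
Total = 46.49 + 47.65 + -36.17 + -67.45 = -9.48

-9.48


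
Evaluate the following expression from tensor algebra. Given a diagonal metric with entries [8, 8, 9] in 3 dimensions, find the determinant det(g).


For a diagonal metric, the determinant is the product of diagonal entries.
Diagonal entries: 8, 8, 9
det(g) = 8 * 8 * 9 = 576

576


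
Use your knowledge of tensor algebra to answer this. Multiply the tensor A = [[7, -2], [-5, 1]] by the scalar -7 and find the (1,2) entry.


Scalar multiplication: (cA)_{ij} = c * A_{ij}.
c = -7
A_{12} = -2
(cA)_{12} = -7 * -2 = 14

14


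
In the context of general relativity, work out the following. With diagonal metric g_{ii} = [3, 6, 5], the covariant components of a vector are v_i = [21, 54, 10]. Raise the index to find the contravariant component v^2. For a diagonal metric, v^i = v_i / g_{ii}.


To raise an index with a diagonal metric: v^i = v_i / g_{ii}.
For index 2: v_2 = 54, g_{22} = 6
v^2 = 54 / 6 = 9

9


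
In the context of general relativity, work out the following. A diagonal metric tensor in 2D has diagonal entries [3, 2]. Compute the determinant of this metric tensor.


For a diagonal metric, the determinant is the product of diagonal entries.
Diagonal entries: 3, 2
det(g) = 3 * 2 = 6

6


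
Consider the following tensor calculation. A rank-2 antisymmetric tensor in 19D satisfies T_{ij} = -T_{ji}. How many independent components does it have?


An antisymmetric rank-2 tensor satisfies A_{ij} = -A_{ji}, so diagonal entries are zero.
The independent components are the upper-triangular entries: C(n, 2) = n(n-1)/2.
n = 19
C(19, 2) = 19 * 18 / 2 = 342 / 2 = 171

171


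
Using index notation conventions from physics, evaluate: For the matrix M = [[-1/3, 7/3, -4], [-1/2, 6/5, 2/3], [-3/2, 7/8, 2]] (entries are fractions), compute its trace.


The trace is the sum of diagonal entries.
Diagonal: M[1,1] = -1/3, M[2,2] = 6/5, M[3,3] = 2
Tr(M) = -1/3 + 6/5 + 2
Computing step by step:
After adding M[1,1]: -1/3
After adding M[2,2]: 13/15
After adding M[3,3]: 43/15
Tr(M) = 43/15

43/15


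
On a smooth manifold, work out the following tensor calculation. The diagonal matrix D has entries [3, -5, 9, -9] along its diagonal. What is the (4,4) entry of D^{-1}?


For a diagonal matrix, the inverse has entries (D^{-1})_{ii} = 1/d_{ii}.
The diagonal entries are: d_{11} = 3, d_{22} = -5, d_{33} = 9, d_{44} = -9
We need (D^{-1})_{44} = 1/d_{44} = 1/-9 = -1/9

-1/9


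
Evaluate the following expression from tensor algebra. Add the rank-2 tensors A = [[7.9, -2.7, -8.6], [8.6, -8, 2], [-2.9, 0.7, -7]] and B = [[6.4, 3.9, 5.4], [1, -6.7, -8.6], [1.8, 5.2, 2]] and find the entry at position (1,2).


Tensor addition is component-wise: (A + B)_{ij} = A_{ij} + B_{ij}.
A_{12} = -2.7
B_{12} = 3.9
(A + B)_{12} = -2.7 + 3.9 = 1.2

1.2


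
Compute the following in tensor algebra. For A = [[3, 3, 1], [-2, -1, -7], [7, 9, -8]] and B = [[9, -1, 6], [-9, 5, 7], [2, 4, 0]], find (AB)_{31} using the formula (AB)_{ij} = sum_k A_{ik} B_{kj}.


(AB)_{ij} = sum_k A_{ik} B_{kj}.
For i=3, j=1:
A_{31} * B_{11} = 7 * 9 = 63
A_{32} * B_{21} = 9 * -9 = -81
A_{33} * B_{31} = -8 * 2 = -16
Sum = 63 + -81 + -16 = -34

-34


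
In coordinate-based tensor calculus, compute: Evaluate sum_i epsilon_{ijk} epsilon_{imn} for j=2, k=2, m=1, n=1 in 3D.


Using the identity: epsilon_{ijk} epsilon_{imn} = delta_{jm} delta_{kn} - delta_{jn} delta_{km}.
delta_{21} = 0
delta_{21} = 0
delta_{21} = 0
delta_{21} = 0
Result = 0 * 0 - 0 * 0 = 0 - 0 = 0

0


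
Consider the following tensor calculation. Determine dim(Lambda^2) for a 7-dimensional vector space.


The dimension of the space of p-forms on an n-dimensional space is C(n, p).
n = 7, p = 2
C(7, 2) = 7! / (2! * 5!) = 21

21


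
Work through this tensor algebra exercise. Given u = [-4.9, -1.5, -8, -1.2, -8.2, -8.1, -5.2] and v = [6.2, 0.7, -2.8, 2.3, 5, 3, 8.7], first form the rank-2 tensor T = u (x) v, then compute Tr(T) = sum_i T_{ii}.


The outer product gives T_{ij} = u_i v_j.
The trace (contraction) is Tr(T) = sum_i T_{ii} = sum_i u_i v_i.
Diagonal entries:
T_{11} = u_1 * v_1 = -4.9 * 6.2 = -30.38
T_{22} = u_2 * v_2 = -1.5 * 0.7 = -1.05
T_{33} = u_3 * v_3 = -8 * -2.8 = 22.4
T_{44} = u_4 * v_4 = -1.2 * 2.3 = -2.76
T_{55} = u_5 * v_5 = -8.2 * 5 = -41
T_{66} = u_6 * v_6 = -8.1 * 3 = -24.3
T_{77} = u_7 * v_7 = -5.2 * 8.7 = -45.24
Tr(T) = -30.38 + -1.05 + 22.4 + -2.76 + -41 + -24.3 + -45.24 = -122.33

-122.33


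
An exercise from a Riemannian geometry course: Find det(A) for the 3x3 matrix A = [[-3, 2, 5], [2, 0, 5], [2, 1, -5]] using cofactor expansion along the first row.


Expanding along the first row, det(A) = a11*M_11 - a12*M_12 + a13*M_13, where M_1j is the (1,j) minor.
Minor M_11 = 0*-5 - 5*1 = -5
Minor M_12 = 2*-5 - 5*2 = -20
Minor M_13 = 2*1 - 0*2 = 2
det = -3*(-5) - 2*(-20) + 5*(2)
    = 15 - -40 + 10
    = 65

65


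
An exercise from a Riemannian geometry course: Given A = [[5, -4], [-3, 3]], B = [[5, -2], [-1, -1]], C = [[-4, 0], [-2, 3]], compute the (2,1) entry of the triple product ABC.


(ABC)_{21} = sum_m (AB)_{2m} C_{m1}. First compute row 2 of AB.
(AB)_{21} = -3*5 + 3*-1 = -18
(AB)_{22} = -3*-2 + 3*-1 = 3
Now contract with column 1 of C:
(AB)_{21} * C_{11} = -18 * -4 = 72
(AB)_{22} * C_{21} = 3 * -2 = -6
(ABC)_{21} = 72 + -6 = 66

66


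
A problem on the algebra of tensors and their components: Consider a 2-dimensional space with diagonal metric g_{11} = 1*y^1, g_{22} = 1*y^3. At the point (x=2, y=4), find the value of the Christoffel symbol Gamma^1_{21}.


For a diagonal metric, Gamma^k_{ij} = (1/2) g^{kk} (dg_{ik}/dx_j + dg_{jk}/dx_i - dg_{ij}/dx_k).
The metric is diagonal, so g_{ab} = 0 for a != b.
At the given point: g_{11} = 4, g_{22} = 64
g^{11} = 1/4
dg_{21}/dx_1 = 0 (off-diagonal)
dg_{11}/dx_2 = dg_{11}/dx_2 = 1
dg_{21}/dx_1 = 0 (off-diagonal)
Numerator = 0 + 1 - 0 = 1
Gamma^1_{21} = 1 / (2 * 4) = 1/8

1/8


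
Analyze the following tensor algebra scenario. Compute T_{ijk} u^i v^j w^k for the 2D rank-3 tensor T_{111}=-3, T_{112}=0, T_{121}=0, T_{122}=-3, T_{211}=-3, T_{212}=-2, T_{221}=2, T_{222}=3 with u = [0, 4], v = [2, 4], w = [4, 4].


S = sum over i,j,k of T_{ijk} u_i v_j w_k. Expanding all 8 terms:
T_{111}*u_1*v_1*w_1 = -3*0*2*4 = 0  (running total: 0)
T_{112}*u_1*v_1*w_2 = 0*0*2*4 = 0  (running total: 0)
T_{121}*u_1*v_2*w_1 = 0*0*4*4 = 0  (running total: 0)
T_{122}*u_1*v_2*w_2 = -3*0*4*4 = 0  (running total: 0)
T_{211}*u_2*v_1*w_1 = -3*4*2*4 = -96  (running total: -96)
T_{212}*u_2*v_1*w_2 = -2*4*2*4 = -64  (running total: -160)
T_{221}*u_2*v_2*w_1 = 2*4*4*4 = 128  (running total: -32)
T_{222}*u_2*v_2*w_2 = 3*4*4*4 = 192  (running total: 160)
S = 160

160


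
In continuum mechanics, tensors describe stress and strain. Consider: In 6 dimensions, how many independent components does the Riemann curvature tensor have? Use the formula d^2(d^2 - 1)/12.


The Riemann tensor in d dimensions has d^2(d^2 - 1)/12 independent components.
d = 6, so d^2 = 36
d^2 - 1 = 35
d^2(d^2 - 1) = 36 * 35 = 1260
Divide by 12: 1260 / 12 = 105

105


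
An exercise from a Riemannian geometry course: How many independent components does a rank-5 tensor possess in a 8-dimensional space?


The number of components of a rank-r tensor in d dimensions is d^r.
Here d = 8 and r = 5.
8^5 = 32768

32768


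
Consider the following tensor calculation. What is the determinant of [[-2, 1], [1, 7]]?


For a 2x2 matrix [[a, b], [c, d]], det = a*d - b*c.
a = -2, b = 1, c = 1, d = 7
a*d = -2 * 7 = -14
b*c = 1 * 1 = 1
det = -14 - 1 = -15

-15


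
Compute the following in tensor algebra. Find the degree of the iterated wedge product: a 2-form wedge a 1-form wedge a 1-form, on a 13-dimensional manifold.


The degree of a wedge product is the sum of the degrees of the individual forms.
Degrees: 2, 1, 1
Total degree = 2 + 1 + 1 = 4

4


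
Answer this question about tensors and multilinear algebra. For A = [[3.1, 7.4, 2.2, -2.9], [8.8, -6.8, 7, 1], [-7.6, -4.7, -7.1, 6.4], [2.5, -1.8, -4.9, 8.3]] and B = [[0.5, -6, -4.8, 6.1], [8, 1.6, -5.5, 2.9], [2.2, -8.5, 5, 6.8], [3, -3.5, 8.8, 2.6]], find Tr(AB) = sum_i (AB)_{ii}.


Tr(AB) = sum_i (AB)_{ii} where (AB)_{ii} = sum_k A_{ik} B_{ki}.
(AB)_{11} = 3.1*0.5 + 7.4*8 + 2.2*2.2 + -2.9*3 = 56.89
(AB)_{22} = 8.8*-6 + -6.8*1.6 + 7*-8.5 + 1*-3.5 = -126.68
(AB)_{33} = -7.6*-4.8 + -4.7*-5.5 + -7.1*5 + 6.4*8.8 = 83.15
(AB)_{44} = 2.5*6.1 + -1.8*2.9 + -4.9*6.8 + 8.3*2.6 = -1.71
Tr(AB) = 56.89 + -126.68 + 83.15 + -1.71 = 11.65

11.65


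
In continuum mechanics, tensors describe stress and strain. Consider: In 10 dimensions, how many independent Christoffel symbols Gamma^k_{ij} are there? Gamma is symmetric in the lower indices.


Christoffel symbols Gamma^k_{ij} are symmetric in i,j, so there are d * d(d+1)/2 independent symbols.
d = 10
d(d+1)/2 = 10 * 11 / 2 = 55
Total = 10 * 55 = 550

550


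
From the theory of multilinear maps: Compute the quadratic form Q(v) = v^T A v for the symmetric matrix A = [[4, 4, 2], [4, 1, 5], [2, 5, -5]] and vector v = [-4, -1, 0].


First compute Av:
(Av)_1 = 4*-4 + 4*-1 + 2*0 = -20
(Av)_2 = 4*-4 + 1*-1 + 5*0 = -17
(Av)_3 = 2*-4 + 5*-1 + -5*0 = -13
Av = [-20, -17, -13]
Then v^T (Av) = -4*-20 + -1*-17 + 0*-13
= 80 + 17 + 0 = 97

97


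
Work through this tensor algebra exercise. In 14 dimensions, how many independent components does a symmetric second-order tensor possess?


A symmetric rank-2 tensor in d dimensions has d(d+1)/2 independent components.
d = 14
d(d+1)/2 = 14 * 15 / 2 = 210 / 2 = 105

105


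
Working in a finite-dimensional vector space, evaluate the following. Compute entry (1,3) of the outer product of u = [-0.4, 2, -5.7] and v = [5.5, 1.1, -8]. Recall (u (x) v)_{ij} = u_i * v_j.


The outer product entry T_{ij} = u_i * v_j.
We need i=1, j=3.
u_1 = -0.4, v_3 = -8
T_{1,3} = -0.4 * -8 = 3.2

3.2


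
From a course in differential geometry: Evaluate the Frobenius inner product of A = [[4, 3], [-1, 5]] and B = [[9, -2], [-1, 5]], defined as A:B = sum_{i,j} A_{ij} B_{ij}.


A:B = sum over all i,j of A_{ij} * B_{ij}.
Row 1: 4*9=36, 3*-2=-6 => row sum = 30
Row 2: -1*-1=1, 5*5=25 => row sum = 26
Total = 30 + 26 = 56

56


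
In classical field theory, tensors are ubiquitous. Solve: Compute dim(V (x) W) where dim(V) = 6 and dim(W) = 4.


The dimension of a tensor product is the product of dimensions.
dim(V) = 6, dim(W) = 4
dim(V (x) W) = 6 * 4 = 24

24


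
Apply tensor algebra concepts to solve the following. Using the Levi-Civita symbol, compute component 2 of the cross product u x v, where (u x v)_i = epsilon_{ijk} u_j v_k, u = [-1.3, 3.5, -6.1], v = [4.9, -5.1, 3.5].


(u x v)_2 = sum_{j,k} epsilon_{2jk} u_j v_k. Only permutations of (1,2,3) contribute; the two non-zero terms are:
eps_{213} u_1 v_3 = -1 * -1.3 * 3.5 = 4.55
eps_{231} u_3 v_1 = 1 * -6.1 * 4.9 = -29.89
(u x v)_2 = -25.34

-25.34


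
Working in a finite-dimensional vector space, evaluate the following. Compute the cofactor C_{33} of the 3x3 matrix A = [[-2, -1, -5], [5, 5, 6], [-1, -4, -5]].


To find cofactor C_{33}, delete row 3 and column 3.
The resulting 2x2 submatrix is: [[-2, -1], [5, 5]]
Minor M_{33} = -2*5 - -1*5
  = -10 - -5 = -5
Sign = (-1)^(3+3) = (-1)^6 = 1
Cofactor C_{33} = 1 * -5 = -5

-5


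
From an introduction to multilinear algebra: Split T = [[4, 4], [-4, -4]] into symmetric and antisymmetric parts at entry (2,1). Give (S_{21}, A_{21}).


T_{21} = -4
T_{12} = 4
S_{21} = (-4 + 4)/2 = 0/2 = 0
A_{21} = (-4 - 4)/2 = -8/2 = -4
Check: S + A = 0 + -4 = -4 = T_{21}.

(0, -4)


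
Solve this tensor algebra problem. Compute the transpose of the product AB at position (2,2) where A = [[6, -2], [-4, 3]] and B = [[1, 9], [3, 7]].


(AB)^T_{ij} = (AB)_{ji} = sum_k A_{jk} B_{ki}.
For i=2, j=2 we need (AB)_{22}:
A_{21} * B_{12} = -4 * 9 = -36
A_{22} * B_{22} = 3 * 7 = 21
Sum = -36 + 21 = -15

-15


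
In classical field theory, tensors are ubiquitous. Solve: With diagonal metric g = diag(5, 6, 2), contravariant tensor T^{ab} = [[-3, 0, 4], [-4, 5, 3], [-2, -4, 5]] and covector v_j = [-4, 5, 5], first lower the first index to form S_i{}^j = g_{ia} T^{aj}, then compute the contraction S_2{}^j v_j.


Step 1: lower the first index. For a diagonal metric, g_{ia} T^{aj} = g_{ii} T^{ij} (no sum on i).
g_{22} = 6
S_2{}^1 = 6 * T^{21} = 6 * -4 = -24
S_2{}^2 = 6 * T^{22} = 6 * 5 = 30
S_2{}^3 = 6 * T^{23} = 6 * 3 = 18
Step 2: contract S_2{}^j with v_j.
S_2{}^1 * v_1 = -24 * -4 = 96
S_2{}^2 * v_2 = 30 * 5 = 150
S_2{}^3 * v_3 = 18 * 5 = 90
Result = 96 + 150 + 90 = 336

336


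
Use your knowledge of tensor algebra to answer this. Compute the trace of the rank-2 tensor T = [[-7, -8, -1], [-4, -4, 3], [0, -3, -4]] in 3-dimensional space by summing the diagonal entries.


The contraction (trace) of a rank-2 tensor is the sum of its diagonal elements.
Diagonal entries: A[1,1] = -7, A[2,2] = -4, A[3,3] = -4
Tr(A) = -7 + -4 + -4 = -15

-15


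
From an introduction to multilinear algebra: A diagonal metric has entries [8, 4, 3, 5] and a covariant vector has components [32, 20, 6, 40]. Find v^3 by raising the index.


To raise an index with a diagonal metric: v^i = v_i / g_{ii}.
For index 3: v_3 = 6, g_{33} = 3
v^3 = 6 / 3 = 2

2


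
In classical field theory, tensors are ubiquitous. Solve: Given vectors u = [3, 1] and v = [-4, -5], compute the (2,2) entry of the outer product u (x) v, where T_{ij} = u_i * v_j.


The outer product entry T_{ij} = u_i * v_j.
We need i=2, j=2.
u_2 = 1, v_2 = -5
T_{2,2} = 1 * -5 = -5

-5


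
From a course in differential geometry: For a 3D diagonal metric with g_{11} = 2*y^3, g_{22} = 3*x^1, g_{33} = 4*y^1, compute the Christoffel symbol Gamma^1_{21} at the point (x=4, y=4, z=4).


For a diagonal metric, Gamma^k_{ij} = (1/2) g^{kk} (dg_{ik}/dx_j + dg_{jk}/dx_i - dg_{ij}/dx_k).
The metric is diagonal, so g_{ab} = 0 for a != b.
At the given point: g_{11} = 128, g_{22} = 12, g_{33} = 16
g^{11} = 1/128
dg_{21}/dx_1 = 0 (off-diagonal)
dg_{11}/dx_2 = dg_{11}/dx_2 = 96
dg_{21}/dx_1 = 0 (off-diagonal)
Numerator = 0 + 96 - 0 = 96
Gamma^1_{21} = 96 / (2 * 128) = 3/8

3/8


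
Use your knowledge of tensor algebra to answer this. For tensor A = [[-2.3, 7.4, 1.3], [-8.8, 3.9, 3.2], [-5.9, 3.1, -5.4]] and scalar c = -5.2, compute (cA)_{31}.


Scalar multiplication: (cA)_{ij} = c * A_{ij}.
c = -5.2
A_{31} = -5.9
(cA)_{31} = -5.2 * -5.9 = 30.68

30.68


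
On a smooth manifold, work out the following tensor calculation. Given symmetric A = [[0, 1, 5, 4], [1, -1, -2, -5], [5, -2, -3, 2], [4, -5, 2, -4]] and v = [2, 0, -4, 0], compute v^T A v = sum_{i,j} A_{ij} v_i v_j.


First compute Av:
(Av)_1 = 0*2 + 1*0 + 5*-4 + 4*0 = -20
(Av)_2 = 1*2 + -1*0 + -2*-4 + -5*0 = 10
(Av)_3 = 5*2 + -2*0 + -3*-4 + 2*0 = 22
(Av)_4 = 4*2 + -5*0 + 2*-4 + -4*0 = 0
Av = [-20, 10, 22, 0]
Then v^T (Av) = 2*-20 + 0*10 + -4*22 + 0*0
= -40 + 0 + -88 + 0 = -128

-128


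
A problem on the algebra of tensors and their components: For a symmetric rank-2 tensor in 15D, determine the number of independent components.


A symmetric rank-2 tensor in d dimensions has d(d+1)/2 independent components.
d = 15
d(d+1)/2 = 15 * 16 / 2 = 240 / 2 = 120

120


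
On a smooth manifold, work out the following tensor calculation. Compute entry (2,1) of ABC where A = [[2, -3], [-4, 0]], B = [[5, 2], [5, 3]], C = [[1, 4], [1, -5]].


(ABC)_{21} = sum_m (AB)_{2m} C_{m1}. First compute row 2 of AB.
(AB)_{21} = -4*5 + 0*5 = -20
(AB)_{22} = -4*2 + 0*3 = -8
Now contract with column 1 of C:
(AB)_{21} * C_{11} = -20 * 1 = -20
(AB)_{22} * C_{21} = -8 * 1 = -8
(ABC)_{21} = -20 + -8 = -28

-28


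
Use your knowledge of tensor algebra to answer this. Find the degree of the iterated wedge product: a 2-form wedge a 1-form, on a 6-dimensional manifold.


The degree of a wedge product is the sum of the degrees of the individual forms.
Degrees: 2, 1
Total degree = 2 + 1 = 3

3


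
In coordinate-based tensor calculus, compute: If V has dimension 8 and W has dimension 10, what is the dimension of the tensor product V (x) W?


The dimension of a tensor product is the product of dimensions.
dim(V) = 8, dim(W) = 10
dim(V (x) W) = 8 * 10 = 80

80


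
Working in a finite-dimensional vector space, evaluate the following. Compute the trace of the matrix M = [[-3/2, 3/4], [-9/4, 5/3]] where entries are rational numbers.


The trace is the sum of diagonal entries.
Diagonal: M[1,1] = -3/2, M[2,2] = 5/3
Tr(M) = -3/2 + 5/3
Computing step by step:
After adding M[1,1]: -3/2
After adding M[2,2]: 1/6
Tr(M) = 1/6

1/6


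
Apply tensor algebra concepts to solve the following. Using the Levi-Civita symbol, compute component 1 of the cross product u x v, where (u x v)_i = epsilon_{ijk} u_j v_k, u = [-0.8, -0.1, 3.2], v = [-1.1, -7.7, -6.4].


(u x v)_1 = sum_{j,k} epsilon_{1jk} u_j v_k. Only permutations of (1,2,3) contribute; the two non-zero terms are:
eps_{123} u_2 v_3 = 1 * -0.1 * -6.4 = 0.64
eps_{132} u_3 v_2 = -1 * 3.2 * -7.7 = 24.64
(u x v)_1 = 25.28

25.28


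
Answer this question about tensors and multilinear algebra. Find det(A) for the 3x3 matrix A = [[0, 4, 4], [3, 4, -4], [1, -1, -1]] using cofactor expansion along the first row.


Expanding along the first row, det(A) = a11*M_11 - a12*M_12 + a13*M_13, where M_1j is the (1,j) minor.
Minor M_11 = 4*-1 - -4*-1 = -8
Minor M_12 = 3*-1 - -4*1 = 1
Minor M_13 = 3*-1 - 4*1 = -7
det = 0*(-8) - 4*(1) + 4*(-7)
    = 0 - 4 + -28
    = -32

-32


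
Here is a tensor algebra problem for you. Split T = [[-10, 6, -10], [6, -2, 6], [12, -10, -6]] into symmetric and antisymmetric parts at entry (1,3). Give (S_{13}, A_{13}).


T_{13} = -10
T_{31} = 12
S_{13} = (-10 + 12)/2 = 2/2 = 1
A_{13} = (-10 - 12)/2 = -22/2 = -11
Check: S + A = 1 + -11 = -10 = T_{13}.

(1, -11)


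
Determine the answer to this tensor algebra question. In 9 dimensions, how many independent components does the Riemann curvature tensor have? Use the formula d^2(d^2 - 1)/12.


The Riemann tensor in d dimensions has d^2(d^2 - 1)/12 independent components.
d = 9, so d^2 = 81
d^2 - 1 = 80
d^2(d^2 - 1) = 81 * 80 = 6480
Divide by 12: 6480 / 12 = 540

540


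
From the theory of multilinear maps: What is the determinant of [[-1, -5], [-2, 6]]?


For a 2x2 matrix [[a, b], [c, d]], det = a*d - b*c.
a = -1, b = -5, c = -2, d = 6
a*d = -1 * 6 = -6
b*c = -5 * -2 = 10
det = -6 - 10 = -16

-16


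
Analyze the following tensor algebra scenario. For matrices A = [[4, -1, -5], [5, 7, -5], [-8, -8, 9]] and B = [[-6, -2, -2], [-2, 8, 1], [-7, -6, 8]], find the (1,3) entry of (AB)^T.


(AB)^T_{ij} = (AB)_{ji} = sum_k A_{jk} B_{ki}.
For i=1, j=3 we need (AB)_{31}:
A_{31} * B_{11} = -8 * -6 = 48
A_{32} * B_{21} = -8 * -2 = 16
A_{33} * B_{31} = 9 * -7 = -63
Sum = 48 + 16 + -63 = 1

1


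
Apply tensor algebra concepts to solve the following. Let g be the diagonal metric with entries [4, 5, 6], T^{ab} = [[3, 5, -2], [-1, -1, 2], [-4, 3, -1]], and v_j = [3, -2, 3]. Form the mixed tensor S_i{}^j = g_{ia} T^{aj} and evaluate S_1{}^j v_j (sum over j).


Step 1: lower the first index. For a diagonal metric, g_{ia} T^{aj} = g_{ii} T^{ij} (no sum on i).
g_{11} = 4
S_1{}^1 = 4 * T^{11} = 4 * 3 = 12
S_1{}^2 = 4 * T^{12} = 4 * 5 = 20
S_1{}^3 = 4 * T^{13} = 4 * -2 = -8
Step 2: contract S_1{}^j with v_j.
S_1{}^1 * v_1 = 12 * 3 = 36
S_1{}^2 * v_2 = 20 * -2 = -40
S_1{}^3 * v_3 = -8 * 3 = -24
Result = 36 + -40 + -24 = -28

-28


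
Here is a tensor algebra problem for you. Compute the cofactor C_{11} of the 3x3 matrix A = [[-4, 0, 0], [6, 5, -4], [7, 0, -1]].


To find cofactor C_{11}, delete row 1 and column 1.
The resulting 2x2 submatrix is: [[5, -4], [0, -1]]
Minor M_{11} = 5*-1 - -4*0
  = -5 - 0 = -5
Sign = (-1)^(1+1) = (-1)^2 = 1
Cofactor C_{11} = 1 * -5 = -5

-5


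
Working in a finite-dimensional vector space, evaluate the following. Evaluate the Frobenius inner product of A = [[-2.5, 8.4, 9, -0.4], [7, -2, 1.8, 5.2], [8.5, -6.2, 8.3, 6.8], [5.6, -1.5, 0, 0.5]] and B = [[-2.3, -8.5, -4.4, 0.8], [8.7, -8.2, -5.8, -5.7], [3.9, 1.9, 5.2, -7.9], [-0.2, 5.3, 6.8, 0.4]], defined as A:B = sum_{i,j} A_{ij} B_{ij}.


A:B = sum over all i,j of A_{ij} * B_{ij}.
Row 1: -2.5*-2.3=5.75, 8.4*-8.5=-71.4, 9*-4.4=-39.6, -0.4*0.8=-0.32 => row sum = -105.57
Row 2: 7*8.7=60.9, -2*-8.2=16.4, 1.8*-5.8=-10.44, 5.2*-5.7=-29.64 => row sum = 37.22
Row 3: 8.5*3.9=33.15, -6.2*1.9=-11.78, 8.3*5.2=43.16, 6.8*-7.9=-53.72 => row sum = 10.81
Row 4: 5.6*-0.2=-1.12, -1.5*5.3=-7.95, 0*6.8=0, 0.5*0.4=0.2 => row sum = -8.87
Total = -105.57 + 37.22 + 10.81 + -8.87 = -66.41

-66.41


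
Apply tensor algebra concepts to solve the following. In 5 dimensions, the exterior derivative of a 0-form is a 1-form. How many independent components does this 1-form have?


The exterior derivative of a p-form is a (p+1)-form.
Its number of independent components is C(n, p+1).
n = 5, p+1 = 1
C(5, 1) = 5

5


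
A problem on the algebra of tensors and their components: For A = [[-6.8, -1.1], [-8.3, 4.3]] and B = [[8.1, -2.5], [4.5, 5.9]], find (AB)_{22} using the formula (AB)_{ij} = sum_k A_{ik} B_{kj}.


(AB)_{ij} = sum_k A_{ik} B_{kj}.
For i=2, j=2:
A_{21} * B_{12} = -8.3 * -2.5 = 20.75
A_{22} * B_{22} = 4.3 * 5.9 = 25.37
Sum = 20.75 + 25.37 = 46.12

46.12


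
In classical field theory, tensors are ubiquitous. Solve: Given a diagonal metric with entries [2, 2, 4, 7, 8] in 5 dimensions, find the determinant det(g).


For a diagonal metric, the determinant is the product of diagonal entries.
Diagonal entries: 2, 2, 4, 7, 8
det(g) = 2 * 2 * 4 * 7 * 8 = 896

896


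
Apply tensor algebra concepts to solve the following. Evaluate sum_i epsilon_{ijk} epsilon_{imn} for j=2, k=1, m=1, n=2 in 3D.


Using the identity: epsilon_{ijk} epsilon_{imn} = delta_{jm} delta_{kn} - delta_{jn} delta_{km}.
delta_{21} = 0
delta_{12} = 0
delta_{22} = 1
delta_{11} = 1
Result = 0 * 0 - 1 * 1 = 0 - 1 = -1

-1


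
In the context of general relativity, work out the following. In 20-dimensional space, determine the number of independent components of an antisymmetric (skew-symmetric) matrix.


An antisymmetric rank-2 tensor satisfies A_{ij} = -A_{ji}, so diagonal entries are zero.
The independent components are the upper-triangular entries: C(n, 2) = n(n-1)/2.
n = 20
C(20, 2) = 20 * 19 / 2 = 380 / 2 = 190

190


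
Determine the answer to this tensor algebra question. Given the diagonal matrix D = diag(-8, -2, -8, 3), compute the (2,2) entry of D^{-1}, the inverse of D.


For a diagonal matrix, the inverse has entries (D^{-1})_{ii} = 1/d_{ii}.
The diagonal entries are: d_{11} = -8, d_{22} = -2, d_{33} = -8, d_{44} = 3
We need (D^{-1})_{22} = 1/d_{22} = 1/-2 = -1/2

-1/2


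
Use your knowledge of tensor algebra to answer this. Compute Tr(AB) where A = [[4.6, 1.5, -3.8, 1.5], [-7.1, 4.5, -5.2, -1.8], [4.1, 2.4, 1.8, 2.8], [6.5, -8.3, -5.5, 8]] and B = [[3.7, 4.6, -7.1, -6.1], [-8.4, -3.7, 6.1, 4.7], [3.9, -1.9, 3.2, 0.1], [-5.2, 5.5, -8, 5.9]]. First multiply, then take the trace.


Tr(AB) = sum_i (AB)_{ii} where (AB)_{ii} = sum_k A_{ik} B_{ki}.
(AB)_{11} = 4.6*3.7 + 1.5*-8.4 + -3.8*3.9 + 1.5*-5.2 = -18.2
(AB)_{22} = -7.1*4.6 + 4.5*-3.7 + -5.2*-1.9 + -1.8*5.5 = -49.33
(AB)_{33} = 4.1*-7.1 + 2.4*6.1 + 1.8*3.2 + 2.8*-8 = -31.11
(AB)_{44} = 6.5*-6.1 + -8.3*4.7 + -5.5*0.1 + 8*5.9 = -32.01
Tr(AB) = -18.2 + -49.33 + -31.11 + -32.01 = -130.65

-130.65


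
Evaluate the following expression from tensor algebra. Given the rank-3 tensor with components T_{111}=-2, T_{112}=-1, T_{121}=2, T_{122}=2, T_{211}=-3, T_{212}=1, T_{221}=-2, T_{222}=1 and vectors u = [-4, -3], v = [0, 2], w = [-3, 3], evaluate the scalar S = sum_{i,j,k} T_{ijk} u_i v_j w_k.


S = sum over i,j,k of T_{ijk} u_i v_j w_k. Expanding all 8 terms:
T_{111}*u_1*v_1*w_1 = -2*-4*0*-3 = 0  (running total: 0)
T_{112}*u_1*v_1*w_2 = -1*-4*0*3 = 0  (running total: 0)
T_{121}*u_1*v_2*w_1 = 2*-4*2*-3 = 48  (running total: 48)
T_{122}*u_1*v_2*w_2 = 2*-4*2*3 = -48  (running total: 0)
T_{211}*u_2*v_1*w_1 = -3*-3*0*-3 = 0  (running total: 0)
T_{212}*u_2*v_1*w_2 = 1*-3*0*3 = 0  (running total: 0)
T_{221}*u_2*v_2*w_1 = -2*-3*2*-3 = -36  (running total: -36)
T_{222}*u_2*v_2*w_2 = 1*-3*2*3 = -18  (running total: -54)
S = -54

-54


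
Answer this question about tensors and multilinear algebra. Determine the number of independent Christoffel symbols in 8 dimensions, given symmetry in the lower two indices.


Christoffel symbols Gamma^k_{ij} are symmetric in i,j, so there are d * d(d+1)/2 independent symbols.
d = 8
d(d+1)/2 = 8 * 9 / 2 = 36
Total = 8 * 36 = 288

288


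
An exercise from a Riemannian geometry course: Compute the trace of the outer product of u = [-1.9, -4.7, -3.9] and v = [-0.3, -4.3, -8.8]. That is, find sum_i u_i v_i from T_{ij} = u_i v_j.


The outer product gives T_{ij} = u_i v_j.
The trace (contraction) is Tr(T) = sum_i T_{ii} = sum_i u_i v_i.
Diagonal entries:
T_{11} = u_1 * v_1 = -1.9 * -0.3 = 0.57
T_{22} = u_2 * v_2 = -4.7 * -4.3 = 20.21
T_{33} = u_3 * v_3 = -3.9 * -8.8 = 34.32
Tr(T) = 0.57 + 20.21 + 34.32 = 55.1

55.1


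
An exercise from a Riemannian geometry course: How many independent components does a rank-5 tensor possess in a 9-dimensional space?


The number of components of a rank-r tensor in d dimensions is d^r.
Here d = 9 and r = 5.
9^5 = 59049

59049


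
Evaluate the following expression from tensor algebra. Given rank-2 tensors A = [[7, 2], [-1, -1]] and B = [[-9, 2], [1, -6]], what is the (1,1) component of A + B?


Tensor addition is component-wise: (A + B)_{ij} = A_{ij} + B_{ij}.
A_{11} = 7
B_{11} = -9
(A + B)_{11} = 7 + -9 = -2

-2


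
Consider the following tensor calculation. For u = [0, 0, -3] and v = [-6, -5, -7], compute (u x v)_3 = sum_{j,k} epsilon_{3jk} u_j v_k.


(u x v)_3 = sum_{j,k} epsilon_{3jk} u_j v_k. Only permutations of (1,2,3) contribute; the two non-zero terms are:
eps_{312} u_1 v_2 = 1 * 0 * -5 = 0
eps_{321} u_2 v_1 = -1 * 0 * -6 = 0
(u x v)_3 = 0

0


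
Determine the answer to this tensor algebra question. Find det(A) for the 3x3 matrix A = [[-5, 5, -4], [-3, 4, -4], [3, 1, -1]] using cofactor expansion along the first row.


Expanding along the first row, det(A) = a11*M_11 - a12*M_12 + a13*M_13, where M_1j is the (1,j) minor.
Minor M_11 = 4*-1 - -4*1 = 0
Minor M_12 = -3*-1 - -4*3 = 15
Minor M_13 = -3*1 - 4*3 = -15
det = -5*(0) - 5*(15) + -4*(-15)
    = 0 - 75 + 60
    = -15

-15


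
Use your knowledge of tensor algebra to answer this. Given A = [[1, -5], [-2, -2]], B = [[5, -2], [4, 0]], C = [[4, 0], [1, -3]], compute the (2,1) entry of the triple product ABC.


(ABC)_{21} = sum_m (AB)_{2m} C_{m1}. First compute row 2 of AB.
(AB)_{21} = -2*5 + -2*4 = -18
(AB)_{22} = -2*-2 + -2*0 = 4
Now contract with column 1 of C:
(AB)_{21} * C_{11} = -18 * 4 = -72
(AB)_{22} * C_{21} = 4 * 1 = 4
(ABC)_{21} = -72 + 4 = -68

-68


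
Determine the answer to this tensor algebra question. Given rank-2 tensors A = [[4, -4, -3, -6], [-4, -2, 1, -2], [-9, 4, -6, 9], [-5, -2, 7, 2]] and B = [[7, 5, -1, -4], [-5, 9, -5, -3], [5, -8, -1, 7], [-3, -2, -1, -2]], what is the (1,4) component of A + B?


Tensor addition is component-wise: (A + B)_{ij} = A_{ij} + B_{ij}.
A_{14} = -6
B_{14} = -4
(A + B)_{14} = -6 + -4 = -10

-10


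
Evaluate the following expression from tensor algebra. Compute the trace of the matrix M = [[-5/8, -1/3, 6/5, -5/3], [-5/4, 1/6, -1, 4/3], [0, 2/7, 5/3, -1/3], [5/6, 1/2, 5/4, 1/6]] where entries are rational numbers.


The trace is the sum of diagonal entries.
Diagonal: M[1,1] = -5/8, M[2,2] = 1/6, M[3,3] = 5/3, M[4,4] = 1/6
Tr(M) = -5/8 + 1/6 + 5/3 + 1/6
Computing step by step:
After adding M[1,1]: -5/8
After adding M[2,2]: -11/24
After adding M[3,3]: 29/24
After adding M[4,4]: 11/8
Tr(M) = 11/8

11/8


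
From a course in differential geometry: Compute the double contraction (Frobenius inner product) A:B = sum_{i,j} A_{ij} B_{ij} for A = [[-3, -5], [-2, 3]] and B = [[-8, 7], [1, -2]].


A:B = sum over all i,j of A_{ij} * B_{ij}.
Row 1: -3*-8=24, -5*7=-35 => row sum = -11
Row 2: -2*1=-2, 3*-2=-6 => row sum = -8
Total = -11 + -8 = -19

-19


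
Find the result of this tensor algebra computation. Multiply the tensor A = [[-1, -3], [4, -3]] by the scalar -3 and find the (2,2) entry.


Scalar multiplication: (cA)_{ij} = c * A_{ij}.
c = -3
A_{22} = -3
(cA)_{22} = -3 * -3 = 9

9


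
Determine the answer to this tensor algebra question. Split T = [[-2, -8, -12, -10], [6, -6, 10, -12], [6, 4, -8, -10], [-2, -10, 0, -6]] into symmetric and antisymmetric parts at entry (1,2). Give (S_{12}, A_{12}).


T_{12} = -8
T_{21} = 6
S_{12} = (-8 + 6)/2 = -2/2 = -1
A_{12} = (-8 - 6)/2 = -14/2 = -7
Check: S + A = -1 + -7 = -8 = T_{12}.

(-1, -7)


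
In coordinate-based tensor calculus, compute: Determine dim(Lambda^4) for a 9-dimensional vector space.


The dimension of the space of p-forms on an n-dimensional space is C(n, p).
n = 9, p = 4
C(9, 4) = 9! / (4! * 5!) = 126

126


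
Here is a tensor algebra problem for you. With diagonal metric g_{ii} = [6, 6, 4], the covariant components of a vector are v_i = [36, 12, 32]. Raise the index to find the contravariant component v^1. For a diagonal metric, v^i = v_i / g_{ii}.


To raise an index with a diagonal metric: v^i = v_i / g_{ii}.
For index 1: v_1 = 36, g_{11} = 6
v^1 = 36 / 6 = 6

6


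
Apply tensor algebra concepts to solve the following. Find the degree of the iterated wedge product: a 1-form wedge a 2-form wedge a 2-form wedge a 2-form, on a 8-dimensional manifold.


The degree of a wedge product is the sum of the degrees of the individual forms.
Degrees: 1, 2, 2, 2
Total degree = 1 + 2 + 2 + 2 = 7

7


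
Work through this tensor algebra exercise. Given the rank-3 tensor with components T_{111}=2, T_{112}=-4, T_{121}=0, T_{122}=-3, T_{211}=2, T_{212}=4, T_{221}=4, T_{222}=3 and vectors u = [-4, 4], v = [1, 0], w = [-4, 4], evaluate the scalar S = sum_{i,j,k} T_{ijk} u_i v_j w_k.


S = sum over i,j,k of T_{ijk} u_i v_j w_k. Expanding all 8 terms:
T_{111}*u_1*v_1*w_1 = 2*-4*1*-4 = 32  (running total: 32)
T_{112}*u_1*v_1*w_2 = -4*-4*1*4 = 64  (running total: 96)
T_{121}*u_1*v_2*w_1 = 0*-4*0*-4 = 0  (running total: 96)
T_{122}*u_1*v_2*w_2 = -3*-4*0*4 = 0  (running total: 96)
T_{211}*u_2*v_1*w_1 = 2*4*1*-4 = -32  (running total: 64)
T_{212}*u_2*v_1*w_2 = 4*4*1*4 = 64  (running total: 128)
T_{221}*u_2*v_2*w_1 = 4*4*0*-4 = 0  (running total: 128)
T_{222}*u_2*v_2*w_2 = 3*4*0*4 = 0  (running total: 128)
S = 128

128


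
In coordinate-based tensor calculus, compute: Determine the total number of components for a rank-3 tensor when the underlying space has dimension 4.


The number of components of a rank-r tensor in d dimensions is d^r.
Here d = 4 and r = 3.
4^3 = 64

64


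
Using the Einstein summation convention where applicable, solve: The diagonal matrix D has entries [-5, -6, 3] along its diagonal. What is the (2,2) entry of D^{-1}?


For a diagonal matrix, the inverse has entries (D^{-1})_{ii} = 1/d_{ii}.
The diagonal entries are: d_{11} = -5, d_{22} = -6, d_{33} = 3
We need (D^{-1})_{22} = 1/d_{22} = 1/-6 = -1/6

-1/6
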